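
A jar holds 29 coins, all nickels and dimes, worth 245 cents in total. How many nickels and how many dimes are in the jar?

Let n = nickels, d = dimes.
  n + d = 29
  5n + 10d = 245
Row-reduce the augmented matrix:
R2 ← R2 − 5·R1.
R2 ← R2 / (5).
R1 ← R1 − 1·R2.
Reading off the reduced rows gives n = 9, d = 20.

nickels: 9, dimes: 20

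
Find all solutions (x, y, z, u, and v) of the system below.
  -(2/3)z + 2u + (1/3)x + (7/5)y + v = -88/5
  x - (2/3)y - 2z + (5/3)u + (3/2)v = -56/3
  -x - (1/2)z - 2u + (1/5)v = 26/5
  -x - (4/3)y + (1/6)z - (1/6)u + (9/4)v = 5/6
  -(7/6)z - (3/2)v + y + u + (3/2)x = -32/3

no solution

Row-reduce:
R1 ← R1 / (1/3).
R2 ← R2 − 1·R1.
R3 ← R3 + 1·R1.
R4 ← R4 + 1·R1.
R5 ← R5 − 3/2·R1.
R2 ← R2 / (-73/15).
R1 ← R1 − 21/5·R2.
R3 ← R3 − 21/5·R2.
R4 ← R4 − 43/15·R2.
R5 ← R5 + 53/10·R2.
R3 ← R3 / (-5/2).
R1 ← R1 + 2·R3.
R4 ← R4 + 11/6·R3.
R5 ← R5 − 11/6·R3.
R4 ← R4 / (6767/2190).
R1 ← R1 − 749/365·R4.
R2 ← R2 − 65/73·R4.
R3 ← R3 + 38/365·R4.
R5 ← R5 + 6767/2190·R4.
Row 5 reduces to 0 = -1/2, a contradiction. The system is inconsistent.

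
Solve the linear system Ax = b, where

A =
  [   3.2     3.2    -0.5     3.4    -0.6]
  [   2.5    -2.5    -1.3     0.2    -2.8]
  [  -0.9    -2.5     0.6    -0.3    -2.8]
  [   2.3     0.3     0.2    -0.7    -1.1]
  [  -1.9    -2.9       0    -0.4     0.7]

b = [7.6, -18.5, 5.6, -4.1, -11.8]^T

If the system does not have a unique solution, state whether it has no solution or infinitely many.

x_1 = -5, x_2 = 6, x_3 = 4, x_4 = 1, x_5 = -5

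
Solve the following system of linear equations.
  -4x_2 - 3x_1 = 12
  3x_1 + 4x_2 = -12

Row-reduce:
R1 ← R1 / (-3).
R2 ← R2 − 3·R1.
Rank is 1 with 2 unknowns, leaving x_2 free.

infinitely many solutions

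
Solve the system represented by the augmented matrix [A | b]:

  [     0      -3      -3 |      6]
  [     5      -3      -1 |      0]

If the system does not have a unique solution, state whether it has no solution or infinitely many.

Row-reduce:
Swap R1 and R2.
R1 ← R1 / (5).
R2 ← R2 / (-3).
R1 ← R1 + 3/5·R2.
Rank is 2 with 3 unknowns, leaving x_3 free.

infinitely many solutions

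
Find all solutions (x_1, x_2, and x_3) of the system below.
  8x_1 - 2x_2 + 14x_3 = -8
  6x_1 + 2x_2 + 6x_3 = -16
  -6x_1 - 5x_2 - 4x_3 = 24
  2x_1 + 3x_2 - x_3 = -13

Row-reduce:
R1 ← R1 / (8).
R2 ← R2 − 6·R1.
R3 ← R3 + 6·R1.
R4 ← R4 − 2·R1.
R2 ← R2 / (7/2).
R1 ← R1 + 1/4·R2.
R3 ← R3 + 13/2·R2.
R4 ← R4 − 7/2·R2.
R3 ← R3 / (-13/7).
R1 ← R1 − 10/7·R3.
R2 ← R2 + 9/7·R3.
Row 4 reduces to 0 = -1, a contradiction. The system is inconsistent.

no solution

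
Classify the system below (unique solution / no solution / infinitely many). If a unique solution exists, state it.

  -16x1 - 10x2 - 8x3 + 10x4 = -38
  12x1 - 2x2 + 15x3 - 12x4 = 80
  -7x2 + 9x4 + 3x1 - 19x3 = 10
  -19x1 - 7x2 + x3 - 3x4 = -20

Row-reduce the augmented matrix:
R1 ← R1 / (-16).
R2 ← R2 − 12·R1.
R3 ← R3 − 3·R1.
R4 ← R4 + 19·R1.
R2 ← R2 / (-19/2).
R1 ← R1 − 5/8·R2.
R3 ← R3 + 71/8·R2.
R4 ← R4 − 39/8·R2.
R3 ← R3 / (-2197/76).
R1 ← R1 − 83/76·R3.
R2 ← R2 + 18/19·R3.
R4 ← R4 − 1149/76·R3.
R4 ← R4 / (-20428/2197).
R1 ← R1 + 772/2197·R4.
R2 ← R2 + 45/2197·R4.
R3 ← R3 + 1146/2197·R4.
Reading off the reduced rows gives x1 = 3, x2 = -4, x3 = 0, x4 = -3.

x1 = 3, x2 = -4, x3 = 0, x4 = -3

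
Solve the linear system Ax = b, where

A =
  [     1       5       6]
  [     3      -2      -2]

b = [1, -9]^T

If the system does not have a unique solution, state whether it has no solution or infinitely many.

Row-reduce:
R2 ← R2 − 3·R1.
R2 ← R2 / (-17).
R1 ← R1 − 5·R2.
Rank is 2 with 3 unknowns, leaving x_3 free.

infinitely many solutions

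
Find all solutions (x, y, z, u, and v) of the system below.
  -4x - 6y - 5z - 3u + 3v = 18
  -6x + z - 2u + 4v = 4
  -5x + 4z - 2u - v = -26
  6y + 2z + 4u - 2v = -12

Row-reduce:
R1 ← R1 / (-4).
R2 ← R2 + 6·R1.
R3 ← R3 + 5·R1.
R2 ← R2 / (9).
R1 ← R1 − 3/2·R2.
R3 ← R3 − 15/2·R2.
R4 ← R4 − 6·R2.
R3 ← R3 / (19/6).
R1 ← R1 + 1/6·R3.
R2 ← R2 − 17/18·R3.
R4 ← R4 + 11/3·R3.
R4 ← R4 / (37/19).
R1 ← R1 − 6/19·R4.
R2 ← R2 − 43/114·R4.
R3 ← R3 + 2/19·R4.
Rank is 4 with 5 unknowns, leaving v free.

infinitely many solutions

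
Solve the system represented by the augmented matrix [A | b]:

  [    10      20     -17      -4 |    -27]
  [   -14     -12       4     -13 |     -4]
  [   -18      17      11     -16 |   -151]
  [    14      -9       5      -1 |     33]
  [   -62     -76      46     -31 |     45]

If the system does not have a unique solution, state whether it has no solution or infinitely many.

Row-reduce:
R1 ← R1 / (10).
R2 ← R2 + 14·R1.
R3 ← R3 + 18·R1.
R4 ← R4 − 14·R1.
R5 ← R5 + 62·R1.
R2 ← R2 / (16).
R1 ← R1 − 2·R2.
R3 ← R3 − 53·R2.
R4 ← R4 + 37·R2.
R5 ← R5 − 48·R2.
R3 ← R3 / (3679/80).
R1 ← R1 − 31/40·R3.
R2 ← R2 + 99/80·R3.
R4 ← R4 + 1359/80·R3.
R4 ← R4 / (-89117/3679).
R1 ← R1 − 9401/7358·R4.
R2 ← R2 + 474/3679·R4.
R3 ← R3 − 3073/3679·R4.
Row 5 reduces to 0 = 3, a contradiction. The system is inconsistent.

no solution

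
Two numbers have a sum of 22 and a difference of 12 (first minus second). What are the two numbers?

first number: 17, second number: 5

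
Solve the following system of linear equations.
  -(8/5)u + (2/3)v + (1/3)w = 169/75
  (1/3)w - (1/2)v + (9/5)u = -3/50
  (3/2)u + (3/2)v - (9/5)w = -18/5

u = -1/5, v = 7/5, w = 3

Row-reduce the augmented matrix:
R1 ← R1 / (-8/5).
R2 ← R2 − 9/5·R1.
R3 ← R3 − 3/2·R1.
R2 ← R2 / (1/4).
R1 ← R1 + 5/12·R2.
R3 ← R3 − 17/8·R2.
R3 ← R3 / (-901/120).
R1 ← R1 − 35/36·R3.
R2 ← R2 − 17/6·R3.
Reading off the reduced rows gives u = -1/5, v = 7/5, w = 3.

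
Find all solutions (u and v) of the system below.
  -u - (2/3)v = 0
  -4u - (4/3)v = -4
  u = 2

u = 2, v = -3

Row-reduce the augmented matrix:
R1 ← R1 / (-1).
R2 ← R2 + 4·R1.
R3 ← R3 − 1·R1.
R2 ← R2 / (4/3).
R1 ← R1 − 2/3·R2.
R3 ← R3 + 2/3·R2.
R3 reduces to 0 = 0, so the extra equation is consistent.
Reading off the reduced rows gives u = 2, v = -3.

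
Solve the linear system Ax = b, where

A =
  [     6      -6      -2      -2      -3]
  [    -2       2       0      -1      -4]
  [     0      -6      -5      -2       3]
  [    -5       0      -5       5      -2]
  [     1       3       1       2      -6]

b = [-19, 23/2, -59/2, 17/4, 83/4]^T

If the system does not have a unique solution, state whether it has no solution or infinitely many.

Row-reduce the augmented matrix:
R1 ← R1 / (6).
R2 ← R2 + 2·R1.
R4 ← R4 + 5·R1.
R5 ← R5 − 1·R1.
Swap R2 and R3.
R2 ← R2 / (-6).
R1 ← R1 + 1·R2.
R4 ← R4 + 5·R2.
R5 ← R5 − 4·R2.
R3 ← R3 / (-2/3).
R1 ← R1 − 1/2·R3.
R2 ← R2 − 5/6·R3.
R4 ← R4 + 5/2·R3.
R5 ← R5 + 2·R3.
R4 ← R4 / (45/4).
R1 ← R1 + 5/4·R4.
R2 ← R2 + 7/4·R4.
R3 ← R3 − 5/2·R4.
R5 ← R5 − 6·R4.
R5 ← R5 / (157/30).
R1 ← R1 + 31/9·R5.
R2 ← R2 + 443/90·R5.
R3 ← R3 − 44/9·R5.
R4 ← R4 − 47/45·R5.
Reading off the reduced rows gives x_1 = -1/4, x_2 = 3, x_3 = 1, x_4 = 1, x_5 = -3/2.

x_1 = -1/4, x_2 = 3, x_3 = 1, x_4 = 1, x_5 = -3/2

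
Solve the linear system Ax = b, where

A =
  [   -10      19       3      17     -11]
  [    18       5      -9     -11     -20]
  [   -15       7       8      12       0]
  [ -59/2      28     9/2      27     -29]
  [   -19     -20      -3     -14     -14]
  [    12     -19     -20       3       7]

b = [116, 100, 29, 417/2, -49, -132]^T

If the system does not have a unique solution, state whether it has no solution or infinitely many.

Row-reduce:
R1 ← R1 / (-10).
R2 ← R2 − 18·R1.
R3 ← R3 + 15·R1.
R4 ← R4 + 59/2·R1.
R5 ← R5 + 19·R1.
R6 ← R6 − 12·R1.
R2 ← R2 / (196/5).
R1 ← R1 + 19/10·R2.
R3 ← R3 + 43/2·R2.
R4 ← R4 + 561/20·R2.
R5 ← R5 + 561/10·R2.
R6 ← R6 − 19/5·R2.
R3 ← R3 / (299/196).
R1 ← R1 + 93/196·R3.
R2 ← R2 + 9/98·R3.
R4 ← R4 + 2715/392·R3.
R5 ← R5 + 2715/196·R3.
R6 ← R6 + 1573/98·R3.
R4 ← R4 / (-12923/598).
R1 ← R1 + 480/299·R4.
R2 ← R2 − 100/299·R4.
R3 ← R3 + 539/299·R4.
R5 ← R5 + 12923/299·R4.
R6 ← R6 + 171/23·R4.
Swap R5 and R6.
R5 ← R5 / (-1072043/25846).
R1 ← R1 − 30241/25846·R5.
R2 ← R2 + 54223/25846·R5.
R3 ← R3 − 15839/25846·R5.
R4 ← R4 − 29436/12923·R5.
Row 6 reduces to 0 = -2, a contradiction. The system is inconsistent.

no solution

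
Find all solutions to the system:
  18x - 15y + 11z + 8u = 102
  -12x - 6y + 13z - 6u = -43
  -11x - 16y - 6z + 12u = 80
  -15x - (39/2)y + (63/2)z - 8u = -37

no solution

Row-reduce:
R1 ← R1 / (18).
R2 ← R2 + 12·R1.
R3 ← R3 + 11·R1.
R4 ← R4 + 15·R1.
R2 ← R2 / (-16).
R1 ← R1 + 5/6·R2.
R3 ← R3 + 151/6·R2.
R4 ← R4 + 32·R2.
R3 ← R3 / (-3001/96).
R1 ← R1 + 43/96·R3.
R2 ← R2 + 61/48·R3.
Row 4 reduces to 0 = -2, a contradiction. The system is inconsistent.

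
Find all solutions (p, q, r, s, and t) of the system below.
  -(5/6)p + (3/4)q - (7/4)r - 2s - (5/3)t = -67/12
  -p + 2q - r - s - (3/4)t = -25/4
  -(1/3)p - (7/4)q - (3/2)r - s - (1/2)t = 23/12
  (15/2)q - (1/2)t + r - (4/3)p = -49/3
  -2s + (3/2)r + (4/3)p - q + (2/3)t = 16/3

infinitely many solutions

Row-reduce:
R1 ← R1 / (-5/6).
R2 ← R2 + 1·R1.
R3 ← R3 + 1/3·R1.
R4 ← R4 + 4/3·R1.
R5 ← R5 − 4/3·R1.
R2 ← R2 / (11/10).
R1 ← R1 + 9/10·R2.
R3 ← R3 + 41/20·R2.
R4 ← R4 − 63/10·R2.
R5 ← R5 − 1/5·R2.
R3 ← R3 / (5/4).
R1 ← R1 − 3·R3.
R2 ← R2 − 1·R3.
R4 ← R4 + 5/2·R3.
R5 ← R5 + 3/2·R3.
Swap R4 and R5.
R4 ← R4 / (-141/55).
R1 ← R1 + 123/55·R4.
R2 ← R2 + 36/55·R4.
R3 ← R3 − 106/55·R4.
Rank is 4 with 5 unknowns, leaving t free.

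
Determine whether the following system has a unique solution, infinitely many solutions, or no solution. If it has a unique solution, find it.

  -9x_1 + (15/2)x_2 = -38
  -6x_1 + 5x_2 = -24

no solution

Row-reduce:
R1 ← R1 / (-9).
R2 ← R2 + 6·R1.
Row 2 reduces to 0 = 4/3, a contradiction. The system is inconsistent.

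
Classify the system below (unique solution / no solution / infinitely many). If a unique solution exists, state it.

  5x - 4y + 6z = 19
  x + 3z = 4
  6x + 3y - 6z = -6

x = 1, y = -2, z = 1

Row-reduce the augmented matrix:
R1 ← R1 / (5).
R2 ← R2 − 1·R1.
R3 ← R3 − 6·R1.
R2 ← R2 / (4/5).
R1 ← R1 + 4/5·R2.
R3 ← R3 − 39/5·R2.
R3 ← R3 / (-123/4).
R1 ← R1 − 3·R3.
R2 ← R2 − 9/4·R3.
Reading off the reduced rows gives x = 1, y = -2, z = 1.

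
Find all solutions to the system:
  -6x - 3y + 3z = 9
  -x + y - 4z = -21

infinitely many solutions

Row-reduce:
R1 ← R1 / (-6).
R2 ← R2 + 1·R1.
R2 ← R2 / (3/2).
R1 ← R1 − 1/2·R2.
Rank is 2 with 3 unknowns, leaving z free.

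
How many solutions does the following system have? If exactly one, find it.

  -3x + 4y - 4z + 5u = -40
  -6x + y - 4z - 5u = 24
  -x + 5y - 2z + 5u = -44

infinitely many solutions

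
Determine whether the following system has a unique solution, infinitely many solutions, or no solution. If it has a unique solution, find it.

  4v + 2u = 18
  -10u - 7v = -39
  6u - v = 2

no solution

Row-reduce:
R1 ← R1 / (2).
R2 ← R2 + 10·R1.
R3 ← R3 − 6·R1.
R2 ← R2 / (13).
R1 ← R1 − 2·R2.
R3 ← R3 + 13·R2.
Row 3 reduces to 0 = -1, a contradiction. The system is inconsistent.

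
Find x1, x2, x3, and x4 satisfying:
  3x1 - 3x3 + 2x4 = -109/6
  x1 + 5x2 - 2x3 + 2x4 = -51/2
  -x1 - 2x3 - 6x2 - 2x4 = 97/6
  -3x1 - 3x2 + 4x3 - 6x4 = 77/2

x1 = -3/2, x2 = -8/3, x3 = 3, x4 = -7/3

Row-reduce the augmented matrix:
R1 ← R1 / (3).
R2 ← R2 − 1·R1.
R3 ← R3 + 1·R1.
R4 ← R4 + 3·R1.
R2 ← R2 / (5).
R3 ← R3 + 6·R2.
R4 ← R4 + 3·R2.
R3 ← R3 / (-21/5).
R1 ← R1 + 1·R3.
R2 ← R2 + 1/5·R3.
R4 ← R4 − 2/5·R3.
R4 ← R4 / (-200/63).
R1 ← R1 − 38/63·R4.
R2 ← R2 − 16/63·R4.
R3 ← R3 + 4/63·R4.
Reading off the reduced rows gives x1 = -3/2, x2 = -8/3, x3 = 3, x4 = -7/3.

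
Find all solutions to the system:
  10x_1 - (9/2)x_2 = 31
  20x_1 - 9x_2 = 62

infinitely many solutions

Row-reduce:
R1 ← R1 / (10).
R2 ← R2 − 20·R1.
Rank is 1 with 2 unknowns, leaving x_2 free.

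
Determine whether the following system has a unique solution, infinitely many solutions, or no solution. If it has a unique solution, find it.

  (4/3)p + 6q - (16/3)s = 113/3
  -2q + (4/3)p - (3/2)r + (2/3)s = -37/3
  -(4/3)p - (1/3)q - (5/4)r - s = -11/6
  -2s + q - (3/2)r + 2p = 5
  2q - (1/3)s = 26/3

Row-reduce:
R1 ← R1 / (4/3).
R2 ← R2 − 4/3·R1.
R3 ← R3 + 4/3·R1.
R4 ← R4 − 2·R1.
R2 ← R2 / (-8).
R1 ← R1 − 9/2·R2.
R3 ← R3 − 17/3·R2.
R4 ← R4 + 8·R2.
R5 ← R5 − 2·R2.
R3 ← R3 / (-37/16).
R1 ← R1 + 27/32·R3.
R2 ← R2 − 3/16·R3.
R5 ← R5 + 3/8·R3.
Swap R4 and R5.
R4 ← R4 / (167/111).
R1 ← R1 − 5/37·R4.
R2 ← R2 + 34/37·R4.
R3 ← R3 − 100/111·R4.
Row 5 reduces to 0 = -3/2, a contradiction. The system is inconsistent.

no solution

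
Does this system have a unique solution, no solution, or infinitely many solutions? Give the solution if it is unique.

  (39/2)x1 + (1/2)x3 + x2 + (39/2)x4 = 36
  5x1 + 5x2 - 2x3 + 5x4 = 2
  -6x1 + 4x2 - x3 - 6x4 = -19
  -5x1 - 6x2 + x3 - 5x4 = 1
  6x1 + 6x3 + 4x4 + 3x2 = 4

no solution

Row-reduce:
R1 ← R1 / (39/2).
R2 ← R2 − 5·R1.
R3 ← R3 + 6·R1.
R4 ← R4 + 5·R1.
R5 ← R5 − 6·R1.
R2 ← R2 / (185/39).
R1 ← R1 − 2/39·R2.
R3 ← R3 − 56/13·R2.
R4 ← R4 + 224/39·R2.
R5 ← R5 − 35/13·R2.
R3 ← R3 / (201/185).
R1 ← R1 − 9/185·R3.
R2 ← R2 + 83/185·R3.
R4 ← R4 + 268/185·R3.
R5 ← R5 − 261/37·R3.
Swap R4 and R5.
R4 ← R4 / (-2).
R1 ← R1 − 1·R4.
Row 5 reduces to 0 = -1/3, a contradiction. The system is inconsistent.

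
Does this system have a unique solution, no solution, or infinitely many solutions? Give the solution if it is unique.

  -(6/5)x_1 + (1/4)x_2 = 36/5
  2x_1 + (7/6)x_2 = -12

x_1 = -6, x_2 = 0

Row-reduce the augmented matrix:
R1 ← R1 / (-6/5).
R2 ← R2 − 2·R1.
R2 ← R2 / (19/12).
R1 ← R1 + 5/24·R2.
Reading off the reduced rows gives x_1 = -6, x_2 = 0.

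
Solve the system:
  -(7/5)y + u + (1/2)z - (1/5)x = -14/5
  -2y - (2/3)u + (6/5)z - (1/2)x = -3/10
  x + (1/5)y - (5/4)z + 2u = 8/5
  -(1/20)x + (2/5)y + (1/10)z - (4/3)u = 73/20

Row-reduce:
R1 ← R1 / (-1/5).
R2 ← R2 + 1/2·R1.
R3 ← R3 − 1·R1.
R4 ← R4 + 1/20·R1.
R2 ← R2 / (3/2).
R1 ← R1 − 7·R2.
R3 ← R3 + 34/5·R2.
R4 ← R4 − 3/4·R2.
R3 ← R3 / (307/300).
R1 ← R1 + 34/15·R3.
R2 ← R2 + 1/30·R3.
Row 4 reduces to 0 = 1, a contradiction. The system is inconsistent.

no solution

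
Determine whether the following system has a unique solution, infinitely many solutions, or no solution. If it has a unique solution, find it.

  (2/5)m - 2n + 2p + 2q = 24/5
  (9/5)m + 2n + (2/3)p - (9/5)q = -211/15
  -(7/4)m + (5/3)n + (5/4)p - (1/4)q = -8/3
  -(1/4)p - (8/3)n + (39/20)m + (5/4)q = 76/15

infinitely many solutions

Row-reduce:
R1 ← R1 / (2/5).
R2 ← R2 − 9/5·R1.
R3 ← R3 + 7/4·R1.
R4 ← R4 − 39/20·R1.
R2 ← R2 / (11).
R1 ← R1 + 5·R2.
R3 ← R3 + 85/12·R2.
R4 ← R4 − 85/12·R2.
R3 ← R3 / (1835/396).
R1 ← R1 − 40/33·R3.
R2 ← R2 + 25/33·R3.
R4 ← R4 + 1835/396·R3.
Rank is 3 with 4 unknowns, leaving q free.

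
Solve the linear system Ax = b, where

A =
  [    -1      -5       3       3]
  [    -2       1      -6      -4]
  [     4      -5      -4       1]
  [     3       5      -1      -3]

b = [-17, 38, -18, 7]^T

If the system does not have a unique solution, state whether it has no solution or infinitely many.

Row-reduce the augmented matrix:
R1 ← R1 / (-1).
R2 ← R2 + 2·R1.
R3 ← R3 − 4·R1.
R4 ← R4 − 3·R1.
R2 ← R2 / (11).
R1 ← R1 − 5·R2.
R3 ← R3 + 25·R2.
R4 ← R4 + 10·R2.
R3 ← R3 / (-212/11).
R1 ← R1 − 27/11·R3.
R2 ← R2 + 12/11·R3.
R4 ← R4 + 32/11·R3.
R4 ← R4 / (-86/53).
R1 ← R1 − 65/212·R4.
R2 ← R2 + 19/53·R4.
R3 ← R3 − 107/212·R4.
Reading off the reduced rows gives x_1 = -4, x_2 = 0, x_3 = -1, x_4 = -6.

x_1 = -4, x_2 = 0, x_3 = -1, x_4 = -6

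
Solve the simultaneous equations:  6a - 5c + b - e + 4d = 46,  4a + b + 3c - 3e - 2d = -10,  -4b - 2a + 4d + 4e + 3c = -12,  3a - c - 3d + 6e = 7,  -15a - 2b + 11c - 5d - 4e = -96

no solution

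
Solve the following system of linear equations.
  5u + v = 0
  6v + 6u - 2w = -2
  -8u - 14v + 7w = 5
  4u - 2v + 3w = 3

Row-reduce:
R1 ← R1 / (5).
R2 ← R2 − 6·R1.
R3 ← R3 + 8·R1.
R4 ← R4 − 4·R1.
R2 ← R2 / (24/5).
R1 ← R1 − 1/5·R2.
R3 ← R3 + 62/5·R2.
R4 ← R4 + 14/5·R2.
R3 ← R3 / (11/6).
R1 ← R1 − 1/12·R3.
R2 ← R2 + 5/12·R3.
R4 ← R4 − 11/6·R3.
Row 4 reduces to 0 = 2, a contradiction. The system is inconsistent.

no solution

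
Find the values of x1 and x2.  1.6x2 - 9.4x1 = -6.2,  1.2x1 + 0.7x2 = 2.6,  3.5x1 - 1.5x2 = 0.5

Row-reduce the augmented matrix:
R1 ← R1 / (-47/5).
R2 ← R2 − 6/5·R1.
R3 ← R3 − 7/2·R1.
R2 ← R2 / (85/94).
R1 ← R1 + 8/47·R2.
R3 ← R3 + 85/94·R2.
R3 reduces to 0 = 0, so the extra equation is consistent.
Reading off the reduced rows gives x1 = 1, x2 = 2.

x1 = 1, x2 = 2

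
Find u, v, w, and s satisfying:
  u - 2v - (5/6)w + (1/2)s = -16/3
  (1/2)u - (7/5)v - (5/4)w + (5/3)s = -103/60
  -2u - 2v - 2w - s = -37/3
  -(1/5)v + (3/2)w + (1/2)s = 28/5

u = -1/3, v = 2, w = 3, s = 3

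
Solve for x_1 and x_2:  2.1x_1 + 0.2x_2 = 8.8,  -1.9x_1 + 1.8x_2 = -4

Row-reduce the augmented matrix:
R1 ← R1 / (21/10).
R2 ← R2 + 19/10·R1.
R2 ← R2 / (208/105).
R1 ← R1 − 2/21·R2.
Reading off the reduced rows gives x_1 = 4, x_2 = 2.

x_1 = 4, x_2 = 2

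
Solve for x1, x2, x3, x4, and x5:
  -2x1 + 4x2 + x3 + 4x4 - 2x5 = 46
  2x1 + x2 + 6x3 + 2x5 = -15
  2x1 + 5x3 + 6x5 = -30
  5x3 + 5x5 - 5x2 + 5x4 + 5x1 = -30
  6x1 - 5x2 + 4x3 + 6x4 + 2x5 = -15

x1 = -1, x2 = 5, x3 = -2, x4 = 5, x5 = -3

Row-reduce the augmented matrix:
R1 ← R1 / (-2).
R2 ← R2 − 2·R1.
R3 ← R3 − 2·R1.
R4 ← R4 − 5·R1.
R5 ← R5 − 6·R1.
R2 ← R2 / (5).
R1 ← R1 + 2·R2.
R3 ← R3 − 4·R2.
R4 ← R4 − 5·R2.
R5 ← R5 − 7·R2.
R3 ← R3 / (2/5).
R1 ← R1 − 23/10·R3.
R2 ← R2 − 7/5·R3.
R4 ← R4 − 1/2·R3.
R5 ← R5 + 14/5·R3.
R4 ← R4 / (10).
R1 ← R1 + 5·R4.
R2 ← R2 + 2·R4.
R3 ← R3 − 2·R4.
R5 ← R5 − 18·R4.
R5 ← R5 / (33).
R1 ← R1 + 49/2·R5.
R2 ← R2 + 15·R5.
R3 ← R3 − 11·R5.
R4 ← R4 + 1/2·R5.
Reading off the reduced rows gives x1 = -1, x2 = 5, x3 = -2, x4 = 5, x5 = -3.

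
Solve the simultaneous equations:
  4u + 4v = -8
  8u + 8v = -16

infinitely many solutions

Row-reduce:
R1 ← R1 / (4).
R2 ← R2 − 8·R1.
Rank is 1 with 2 unknowns, leaving v free.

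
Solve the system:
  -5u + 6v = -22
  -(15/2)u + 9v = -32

no solution

Row-reduce:
R1 ← R1 / (-5).
R2 ← R2 + 15/2·R1.
Row 2 reduces to 0 = 1, a contradiction. The system is inconsistent.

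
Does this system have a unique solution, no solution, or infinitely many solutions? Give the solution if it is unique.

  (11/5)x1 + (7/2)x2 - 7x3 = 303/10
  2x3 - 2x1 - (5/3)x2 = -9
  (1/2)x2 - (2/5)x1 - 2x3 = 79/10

no solution

Row-reduce:
R1 ← R1 / (11/5).
R2 ← R2 + 2·R1.
R3 ← R3 + 2/5·R1.
R2 ← R2 / (50/33).
R1 ← R1 − 35/22·R2.
R3 ← R3 − 25/22·R2.
Row 3 reduces to 0 = -1/2, a contradiction. The system is inconsistent.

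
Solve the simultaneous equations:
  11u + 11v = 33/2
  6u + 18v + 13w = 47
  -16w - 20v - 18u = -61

u = 1/2, v = 1, w = 2

Row-reduce the augmented matrix:
R1 ← R1 / (11).
R2 ← R2 − 6·R1.
R3 ← R3 + 18·R1.
R2 ← R2 / (12).
R1 ← R1 − 1·R2.
R3 ← R3 + 2·R2.
R3 ← R3 / (-83/6).
R1 ← R1 + 13/12·R3.
R2 ← R2 − 13/12·R3.
Reading off the reduced rows gives u = 1/2, v = 1, w = 2.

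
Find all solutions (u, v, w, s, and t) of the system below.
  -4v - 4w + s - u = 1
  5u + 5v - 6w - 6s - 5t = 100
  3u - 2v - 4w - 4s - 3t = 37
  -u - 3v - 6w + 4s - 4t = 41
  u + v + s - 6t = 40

Row-reduce the augmented matrix:
R1 ← R1 / (-1).
R2 ← R2 − 5·R1.
R3 ← R3 − 3·R1.
R4 ← R4 + 1·R1.
R5 ← R5 − 1·R1.
R2 ← R2 / (-15).
R1 ← R1 − 4·R2.
R3 ← R3 + 14·R2.
R4 ← R4 − 1·R2.
R5 ← R5 + 3·R2.
R3 ← R3 / (124/15).
R1 ← R1 + 44/15·R3.
R2 ← R2 − 26/15·R3.
R4 ← R4 + 56/15·R3.
R5 ← R5 − 6/5·R3.
R4 ← R4 / (90/31).
R1 ← R1 + 40/31·R4.
R2 ← R2 − 5/62·R4.
R3 ← R3 + 1/124·R4.
R5 ← R5 − 137/62·R4.
R5 ← R5 / (-151/60).
R1 ← R1 + 7/3·R5.
R2 ← R2 − 1/12·R5.
R3 ← R3 − 23/120·R5.
R4 ← R4 + 37/30·R5.
Reading off the reduced rows gives u = 4, v = 5, w = -6, s = 1, t = -5.

u = 4, v = 5, w = -6, s = 1, t = -5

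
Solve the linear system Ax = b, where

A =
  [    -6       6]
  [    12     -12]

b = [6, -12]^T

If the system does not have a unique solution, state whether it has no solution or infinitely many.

infinitely many solutions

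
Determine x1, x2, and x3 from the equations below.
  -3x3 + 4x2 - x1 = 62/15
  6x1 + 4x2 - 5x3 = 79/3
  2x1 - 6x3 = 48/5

Row-reduce the augmented matrix:
R1 ← R1 / (-1).
R2 ← R2 − 6·R1.
R3 ← R3 − 2·R1.
R2 ← R2 / (28).
R1 ← R1 + 4·R2.
R3 ← R3 − 8·R2.
R3 ← R3 / (-38/7).
R1 ← R1 + 2/7·R3.
R2 ← R2 + 23/28·R3.
Reading off the reduced rows gives x1 = 3, x2 = 4/3, x3 = -3/5.

x1 = 3, x2 = 4/3, x3 = -3/5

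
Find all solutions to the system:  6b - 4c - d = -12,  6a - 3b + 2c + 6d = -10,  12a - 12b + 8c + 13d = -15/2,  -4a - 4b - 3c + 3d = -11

no solution

Row-reduce:
Swap R1 and R2.
R1 ← R1 / (6).
R3 ← R3 − 12·R1.
R4 ← R4 + 4·R1.
R2 ← R2 / (6).
R1 ← R1 + 1/2·R2.
R3 ← R3 + 6·R2.
R4 ← R4 + 6·R2.
Swap R3 and R4.
R3 ← R3 / (-17/3).
R2 ← R2 + 2/3·R3.
Row 4 reduces to 0 = 1/2, a contradiction. The system is inconsistent.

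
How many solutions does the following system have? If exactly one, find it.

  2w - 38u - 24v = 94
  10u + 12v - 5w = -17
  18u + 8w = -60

Row-reduce:
R1 ← R1 / (-38).
R2 ← R2 − 10·R1.
R3 ← R3 − 18·R1.
R2 ← R2 / (108/19).
R1 ← R1 − 12/19·R2.
R3 ← R3 + 216/19·R2.
Rank is 2 with 3 unknowns, leaving w free.

infinitely many solutions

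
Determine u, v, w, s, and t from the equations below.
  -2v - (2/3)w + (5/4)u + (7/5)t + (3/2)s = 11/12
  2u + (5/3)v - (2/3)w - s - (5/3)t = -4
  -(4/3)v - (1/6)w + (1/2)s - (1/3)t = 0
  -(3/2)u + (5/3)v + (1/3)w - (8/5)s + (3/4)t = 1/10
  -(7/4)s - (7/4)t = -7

u = -3, v = 2, w = -4, s = 4, t = 0

Row-reduce the augmented matrix:
R1 ← R1 / (5/4).
R2 ← R2 − 2·R1.
R4 ← R4 + 3/2·R1.
R2 ← R2 / (73/15).
R1 ← R1 + 8/5·R2.
R3 ← R3 + 4/3·R2.
R4 ← R4 + 11/15·R2.
R3 ← R3 / (-25/438).
R1 ← R1 + 88/219·R3.
R2 ← R2 − 6/73·R3.
R4 ← R4 + 89/219·R3.
R4 ← R4 / (69/25).
R1 ← R1 − 78/25·R4.
R2 ← R2 + 33/25·R4.
R3 ← R3 − 189/25·R4.
R5 ← R5 + 7/4·R4.
R5 ← R5 / (95291/16560).
R1 ← R1 + 4211/1150·R5.
R2 ← R2 − 19571/6900·R5.
R3 ← R3 + 18001/2300·R5.
R4 ← R4 − 17753/4140·R5.
Reading off the reduced rows gives u = -3, v = 2, w = -4, s = 4, t = 0.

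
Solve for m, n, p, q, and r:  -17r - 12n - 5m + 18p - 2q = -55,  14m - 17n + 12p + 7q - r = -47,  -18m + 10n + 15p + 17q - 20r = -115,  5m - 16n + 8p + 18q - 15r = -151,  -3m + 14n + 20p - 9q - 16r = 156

Row-reduce the augmented matrix:
R1 ← R1 / (-5).
R2 ← R2 − 14·R1.
R3 ← R3 + 18·R1.
R4 ← R4 − 5·R1.
R5 ← R5 + 3·R1.
R2 ← R2 / (-253/5).
R1 ← R1 − 12/5·R2.
R3 ← R3 − 266/5·R2.
R4 ← R4 + 28·R2.
R5 ← R5 − 106/5·R2.
R3 ← R3 / (3999/253).
R1 ← R1 + 162/253·R3.
R2 ← R2 + 312/253·R3.
R4 ← R4 + 2158/253·R3.
R5 ← R5 − 8942/253·R3.
R4 ← R4 / (38762/1333).
R1 ← R1 − 2008/1333·R4.
R2 ← R2 − 2633/1333·R4.
R3 ← R3 − 2165/1333·R4.
R5 ← R5 + 86135/1333·R4.
R5 ← R5 / (-1584247/58143).
R1 ← R1 − 71815/58143·R5.
R2 ← R2 − 52211/58143·R5.
R3 ← R3 + 826/19381·R5.
R4 ← R4 + 20890/58143·R5.
Reading off the reduced rows gives m = 6, n = 6, p = 1, q = -6, r = -1.

m = 6, n = 6, p = 1, q = -6, r = -1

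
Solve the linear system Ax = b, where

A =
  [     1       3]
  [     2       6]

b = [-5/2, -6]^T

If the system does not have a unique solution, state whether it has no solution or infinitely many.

Row-reduce:
R2 ← R2 − 2·R1.
Row 2 reduces to 0 = -1, a contradiction. The system is inconsistent.

no solution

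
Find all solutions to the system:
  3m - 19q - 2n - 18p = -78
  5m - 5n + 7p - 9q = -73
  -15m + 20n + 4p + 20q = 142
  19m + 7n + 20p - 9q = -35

m = 2, n = 3, p = -2, q = 6

Row-reduce the augmented matrix:
R1 ← R1 / (3).
R2 ← R2 − 5·R1.
R3 ← R3 + 15·R1.
R4 ← R4 − 19·R1.
R2 ← R2 / (-5/3).
R1 ← R1 + 2/3·R2.
R3 ← R3 − 10·R2.
R4 ← R4 − 59/3·R2.
R3 ← R3 / (136).
R1 ← R1 + 104/5·R3.
R2 ← R2 + 111/5·R3.
R4 ← R4 − 2853/5·R3.
R4 ← R4 / (83551/680).
R1 ← R1 + 516/85·R4.
R2 ← R2 + 2477/680·R4.
R3 ← R3 − 61/136·R4.
Reading off the reduced rows gives m = 2, n = 3, p = -2, q = 6.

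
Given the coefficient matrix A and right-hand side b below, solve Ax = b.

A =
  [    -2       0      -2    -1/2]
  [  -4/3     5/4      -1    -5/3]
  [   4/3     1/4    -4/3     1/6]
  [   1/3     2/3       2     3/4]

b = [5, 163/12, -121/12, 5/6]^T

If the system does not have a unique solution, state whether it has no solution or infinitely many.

x_1 = -4, x_2 = 1, x_3 = 3, x_4 = -6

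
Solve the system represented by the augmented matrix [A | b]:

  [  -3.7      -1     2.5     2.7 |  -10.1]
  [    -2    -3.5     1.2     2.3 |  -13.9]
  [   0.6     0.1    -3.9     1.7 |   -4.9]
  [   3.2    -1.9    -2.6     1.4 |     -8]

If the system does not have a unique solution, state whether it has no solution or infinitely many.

Row-reduce the augmented matrix:
R1 ← R1 / (-37/10).
R2 ← R2 + 2·R1.
R3 ← R3 − 3/5·R1.
R4 ← R4 − 16/5·R1.
R2 ← R2 / (-219/74).
R1 ← R1 − 10/37·R2.
R3 ← R3 + 23/370·R2.
R4 ← R4 + 1023/370·R2.
R3 ← R3 / (-38231/10950).
R1 ← R1 + 151/219·R3.
R2 ← R2 − 56/1095·R3.
R4 ← R4 + 541/1825·R3.
R4 ← R4 / (1058941/382310).
R1 ← R1 + 40971/38231·R4.
R2 ← R2 + 9671/38231·R4.
R3 ← R3 + 23216/38231·R4.
Reading off the reduced rows gives x_1 = 0, x_2 = 2, x_3 = 0, x_4 = -3.

x_1 = 0, x_2 = 2, x_3 = 0, x_4 = -3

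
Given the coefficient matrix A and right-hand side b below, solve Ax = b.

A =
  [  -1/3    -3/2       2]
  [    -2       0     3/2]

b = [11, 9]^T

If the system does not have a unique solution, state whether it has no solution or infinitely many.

infinitely many solutions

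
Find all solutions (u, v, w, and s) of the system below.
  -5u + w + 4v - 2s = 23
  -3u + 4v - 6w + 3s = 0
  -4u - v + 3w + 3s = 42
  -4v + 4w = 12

u = -3, v = 3, w = 6, s = 5

Row-reduce the augmented matrix:
R1 ← R1 / (-5).
R2 ← R2 + 3·R1.
R3 ← R3 + 4·R1.
R2 ← R2 / (8/5).
R1 ← R1 + 4/5·R2.
R3 ← R3 + 21/5·R2.
R4 ← R4 + 4·R2.
R3 ← R3 / (-121/8).
R1 ← R1 + 7/2·R3.
R2 ← R2 + 33/8·R3.
R4 ← R4 + 25/2·R3.
R4 ← R4 / (-292/121).
R1 ← R1 + 135/121·R4.
R2 ← R2 + 18/11·R4.
R3 ← R3 + 125/121·R4.
Reading off the reduced rows gives u = -3, v = 3, w = 6, s = 5.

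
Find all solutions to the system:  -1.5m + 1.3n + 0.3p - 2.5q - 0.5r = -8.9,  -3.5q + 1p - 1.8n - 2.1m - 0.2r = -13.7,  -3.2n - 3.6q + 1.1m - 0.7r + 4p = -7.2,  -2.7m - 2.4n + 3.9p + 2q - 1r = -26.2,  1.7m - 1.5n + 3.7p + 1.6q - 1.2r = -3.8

m = 5, n = 0, p = -3, q = 0, r = 1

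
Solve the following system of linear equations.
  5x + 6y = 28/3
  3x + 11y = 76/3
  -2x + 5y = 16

Row-reduce the augmented matrix:
R1 ← R1 / (5).
R2 ← R2 − 3·R1.
R3 ← R3 + 2·R1.
R2 ← R2 / (37/5).
R1 ← R1 − 6/5·R2.
R3 ← R3 − 37/5·R2.
R3 reduces to 0 = 0, so the extra equation is consistent.
Reading off the reduced rows gives x = -4/3, y = 8/3.

x = -4/3, y = 8/3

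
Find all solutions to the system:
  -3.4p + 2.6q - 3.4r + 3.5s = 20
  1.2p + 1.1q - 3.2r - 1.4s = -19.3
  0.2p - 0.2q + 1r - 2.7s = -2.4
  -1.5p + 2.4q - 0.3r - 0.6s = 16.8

p = -5, q = 5, r = 5, s = 2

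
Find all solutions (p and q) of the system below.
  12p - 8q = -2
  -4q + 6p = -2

Row-reduce:
R1 ← R1 / (12).
R2 ← R2 − 6·R1.
Row 2 reduces to 0 = -1, a contradiction. The system is inconsistent.

no solution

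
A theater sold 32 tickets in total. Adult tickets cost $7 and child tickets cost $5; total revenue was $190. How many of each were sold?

Let a = adult tickets, c = child tickets.
  c + a = 32
  5c + 7a = 190
From equation 1: a = 32 − c.
Substitute into equation 2 and solve: c = 17.
Then a = 15.

adult tickets: 15, child tickets: 17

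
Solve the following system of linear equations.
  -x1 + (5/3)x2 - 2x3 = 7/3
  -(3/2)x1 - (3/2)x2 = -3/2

infinitely many solutions

Row-reduce:
R1 ← R1 / (-1).
R2 ← R2 + 3/2·R1.
R2 ← R2 / (-4).
R1 ← R1 + 5/3·R2.
Rank is 2 with 3 unknowns, leaving x3 free.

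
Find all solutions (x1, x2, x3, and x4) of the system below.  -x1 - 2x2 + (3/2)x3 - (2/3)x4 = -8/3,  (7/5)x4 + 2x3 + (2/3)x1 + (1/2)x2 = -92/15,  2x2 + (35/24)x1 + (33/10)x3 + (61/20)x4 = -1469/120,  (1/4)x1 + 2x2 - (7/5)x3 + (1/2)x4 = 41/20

Row-reduce:
R1 ← R1 / (-1).
R2 ← R2 − 2/3·R1.
R3 ← R3 − 35/24·R1.
R4 ← R4 − 1/4·R1.
R2 ← R2 / (-5/6).
R1 ← R1 − 2·R2.
R3 ← R3 + 11/12·R2.
R4 ← R4 − 3/2·R2.
R3 ← R3 / (35/16).
R1 ← R1 − 57/10·R3.
R2 ← R2 + 18/5·R3.
R4 ← R4 − 35/8·R3.
Row 4 reduces to 0 = 2, a contradiction. The system is inconsistent.

no solution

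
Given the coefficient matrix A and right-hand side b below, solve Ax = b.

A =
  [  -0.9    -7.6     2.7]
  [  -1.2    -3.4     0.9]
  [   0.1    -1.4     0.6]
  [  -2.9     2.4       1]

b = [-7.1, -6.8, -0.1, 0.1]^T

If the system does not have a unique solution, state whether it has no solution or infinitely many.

Row-reduce the augmented matrix:
R1 ← R1 / (-9/10).
R2 ← R2 + 6/5·R1.
R3 ← R3 − 1/10·R1.
R4 ← R4 + 29/10·R1.
R2 ← R2 / (101/15).
R1 ← R1 − 76/9·R2.
R3 ← R3 + 101/45·R2.
R4 ← R4 − 242/9·R2.
Swap R3 and R4.
R3 ← R3 / (3113/1010).
R1 ← R1 − 39/101·R3.
R2 ← R2 + 81/202·R3.
R4 reduces to 0 = 0, so the extra equation is consistent.
Reading off the reduced rows gives x_1 = 3, x_2 = 2, x_3 = 4.

x_1 = 3, x_2 = 2, x_3 = 4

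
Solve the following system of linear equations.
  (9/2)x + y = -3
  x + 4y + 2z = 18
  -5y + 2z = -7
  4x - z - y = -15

Row-reduce:
R1 ← R1 / (9/2).
R2 ← R2 − 1·R1.
R4 ← R4 − 4·R1.
R2 ← R2 / (34/9).
R1 ← R1 − 2/9·R2.
R3 ← R3 + 5·R2.
R4 ← R4 + 17/9·R2.
R3 ← R3 / (79/17).
R1 ← R1 + 2/17·R3.
R2 ← R2 − 9/17·R3.
Row 4 reduces to 0 = -3, a contradiction. The system is inconsistent.

no solution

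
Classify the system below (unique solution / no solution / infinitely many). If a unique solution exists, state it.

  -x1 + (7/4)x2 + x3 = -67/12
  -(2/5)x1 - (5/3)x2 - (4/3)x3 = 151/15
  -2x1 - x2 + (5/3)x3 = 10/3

Row-reduce the augmented matrix:
R1 ← R1 / (-1).
R2 ← R2 + 2/5·R1.
R3 ← R3 + 2·R1.
R2 ← R2 / (-71/30).
R1 ← R1 + 7/4·R2.
R3 ← R3 + 9/2·R2.
R3 ← R3 / (631/213).
R1 ← R1 − 20/71·R3.
R2 ← R2 − 52/71·R3.
Reading off the reduced rows gives x1 = -8/3, x2 = -3, x3 = -3.

x1 = -8/3, x2 = -3, x3 = -3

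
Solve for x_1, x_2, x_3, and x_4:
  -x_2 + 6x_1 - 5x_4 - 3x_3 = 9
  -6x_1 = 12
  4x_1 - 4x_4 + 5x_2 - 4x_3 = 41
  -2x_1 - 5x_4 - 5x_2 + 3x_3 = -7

x_1 = -2, x_2 = 5, x_3 = -2, x_4 = -4

Row-reduce the augmented matrix:
R1 ← R1 / (6).
R2 ← R2 + 6·R1.
R3 ← R3 − 4·R1.
R4 ← R4 + 2·R1.
R2 ← R2 / (-1).
R1 ← R1 + 1/6·R2.
R3 ← R3 − 17/3·R2.
R4 ← R4 + 16/3·R2.
R3 ← R3 / (-19).
R2 ← R2 − 3·R3.
R4 ← R4 − 18·R3.
R4 ← R4 / (-142/19).
R2 ← R2 − 8/19·R4.
R3 ← R3 − 29/19·R4.
Reading off the reduced rows gives x_1 = -2, x_2 = 5, x_3 = -2, x_4 = -4.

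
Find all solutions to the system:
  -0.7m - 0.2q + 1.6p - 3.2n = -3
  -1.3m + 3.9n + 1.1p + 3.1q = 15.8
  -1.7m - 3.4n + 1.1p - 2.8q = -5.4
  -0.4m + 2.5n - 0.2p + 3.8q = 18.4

m = -6, n = 0, p = -4, q = 4

Row-reduce the augmented matrix:
R1 ← R1 / (-7/10).
R2 ← R2 + 13/10·R1.
R3 ← R3 + 17/10·R1.
R4 ← R4 + 2/5·R1.
R2 ← R2 / (689/70).
R1 ← R1 − 32/7·R2.
R3 ← R3 − 153/35·R2.
R4 ← R4 − 303/70·R2.
R3 ← R3 / (-13467/6890).
R1 ← R1 + 976/689·R3.
R2 ← R2 + 131/689·R3.
R4 ← R4 + 2007/6890·R3.
R4 ← R4 / (132979/44890).
R1 ← R1 − 6590/4489·R4.
R2 ← R2 − 3267/4489·R4.
R3 ← R3 − 8856/4489·R4.
Reading off the reduced rows gives m = -6, n = 0, p = -4, q = 4.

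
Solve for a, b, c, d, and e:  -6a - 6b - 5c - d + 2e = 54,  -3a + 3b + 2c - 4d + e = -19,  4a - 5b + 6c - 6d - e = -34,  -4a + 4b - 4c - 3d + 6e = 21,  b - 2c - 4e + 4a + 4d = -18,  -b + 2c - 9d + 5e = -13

a = -3, b = -4, c = -1, d = 5, e = 6

Row-reduce the augmented matrix:
R1 ← R1 / (-6).
R2 ← R2 + 3·R1.
R3 ← R3 − 4·R1.
R4 ← R4 + 4·R1.
R5 ← R5 − 4·R1.
R2 ← R2 / (6).
R1 ← R1 − 1·R2.
R3 ← R3 + 9·R2.
R4 ← R4 − 8·R2.
R5 ← R5 + 3·R2.
R6 ← R6 + 1·R2.
R3 ← R3 / (113/12).
R1 ← R1 − 1/12·R3.
R2 ← R2 − 3/4·R3.
R4 ← R4 + 20/3·R3.
R5 ← R5 + 37/12·R3.
R6 ← R6 − 11/4·R3.
R4 ← R4 / (-2069/339).
R1 ← R1 − 290/339·R4.
R2 ← R2 − 124/339·R4.
R3 ← R3 + 143/113·R4.
R5 ← R5 + 262/113·R4.
R6 ← R6 + 2069/339·R4.
R5 ← R5 / (-9145/2069).
R1 ← R1 − 726/2069·R5.
R2 ← R2 − 553/2069·R5.
R3 ← R3 + 2030/2069·R5.
R4 ← R4 + 1662/2069·R5.
R6 reduces to 0 = 0, so the extra equation is consistent.
Reading off the reduced rows gives a = -3, b = -4, c = -1, d = 5, e = 6.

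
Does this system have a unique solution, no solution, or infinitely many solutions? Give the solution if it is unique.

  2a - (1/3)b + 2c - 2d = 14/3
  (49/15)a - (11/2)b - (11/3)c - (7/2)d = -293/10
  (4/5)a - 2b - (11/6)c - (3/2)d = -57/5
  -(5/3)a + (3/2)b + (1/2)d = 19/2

Row-reduce:
R1 ← R1 / (2).
R2 ← R2 − 49/15·R1.
R3 ← R3 − 4/5·R1.
R4 ← R4 + 5/3·R1.
R2 ← R2 / (-223/45).
R1 ← R1 + 1/6·R2.
R3 ← R3 + 28/15·R2.
R4 ← R4 − 11/9·R2.
R3 ← R3 / (-29/1338).
R1 ← R1 − 275/223·R3.
R2 ← R2 − 312/223·R3.
R4 ← R4 + 29/669·R3.
Row 4 reduces to 0 = 3, a contradiction. The system is inconsistent.

no solution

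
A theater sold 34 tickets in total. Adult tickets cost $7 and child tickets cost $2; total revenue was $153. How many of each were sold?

adult tickets: 17, child tickets: 17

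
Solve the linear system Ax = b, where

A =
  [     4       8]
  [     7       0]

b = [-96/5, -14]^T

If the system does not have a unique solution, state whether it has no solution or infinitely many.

Row-reduce the augmented matrix:
R1 ← R1 / (4).
R2 ← R2 − 7·R1.
R2 ← R2 / (-14).
R1 ← R1 − 2·R2.
Reading off the reduced rows gives x_1 = -2, x_2 = -7/5.

x_1 = -2, x_2 = -7/5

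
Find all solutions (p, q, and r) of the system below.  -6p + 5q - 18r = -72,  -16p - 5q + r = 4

infinitely many solutions

Row-reduce:
R1 ← R1 / (-6).
R2 ← R2 + 16·R1.
R2 ← R2 / (-55/3).
R1 ← R1 + 5/6·R2.
Rank is 2 with 3 unknowns, leaving r free.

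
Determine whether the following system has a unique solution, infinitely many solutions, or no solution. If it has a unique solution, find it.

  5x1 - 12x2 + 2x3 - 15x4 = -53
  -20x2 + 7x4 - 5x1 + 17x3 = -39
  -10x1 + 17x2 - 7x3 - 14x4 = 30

infinitely many solutions

Row-reduce:
R1 ← R1 / (5).
R2 ← R2 + 5·R1.
R3 ← R3 + 10·R1.
R2 ← R2 / (-32).
R1 ← R1 + 12/5·R2.
R3 ← R3 + 7·R2.
R3 ← R3 / (-229/32).
R1 ← R1 + 41/40·R3.
R2 ← R2 + 19/32·R3.
Rank is 3 with 4 unknowns, leaving x4 free.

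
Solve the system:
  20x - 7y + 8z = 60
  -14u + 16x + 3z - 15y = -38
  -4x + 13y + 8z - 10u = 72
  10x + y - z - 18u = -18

Row-reduce the augmented matrix:
R1 ← R1 / (20).
R2 ← R2 − 16·R1.
R3 ← R3 + 4·R1.
R4 ← R4 − 10·R1.
R2 ← R2 / (-47/5).
R1 ← R1 + 7/20·R2.
R3 ← R3 − 58/5·R2.
R4 ← R4 − 9/2·R2.
R3 ← R3 / (254/47).
R1 ← R1 − 99/188·R3.
R2 ← R2 − 17/47·R3.
R4 ← R4 + 623/94·R3.
R4 ← R4 / (-14771/254).
R1 ← R1 − 1615/508·R4.
R2 ← R2 − 421/127·R4.
R3 ← R3 + 641/127·R4.
Reading off the reduced rows gives x = 2, y = 4, z = 6, u = 2.

x = 2, y = 4, z = 6, u = 2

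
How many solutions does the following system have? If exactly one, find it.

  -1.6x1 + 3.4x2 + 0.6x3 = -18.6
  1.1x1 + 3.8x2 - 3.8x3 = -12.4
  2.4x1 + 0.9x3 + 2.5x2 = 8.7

x1 = 6, x2 = -3, x3 = 2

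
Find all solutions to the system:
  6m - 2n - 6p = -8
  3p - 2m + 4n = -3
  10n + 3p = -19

Row-reduce:
R1 ← R1 / (6).
R2 ← R2 + 2·R1.
R2 ← R2 / (10/3).
R1 ← R1 + 1/3·R2.
R3 ← R3 − 10·R2.
Row 3 reduces to 0 = -2, a contradiction. The system is inconsistent.

no solution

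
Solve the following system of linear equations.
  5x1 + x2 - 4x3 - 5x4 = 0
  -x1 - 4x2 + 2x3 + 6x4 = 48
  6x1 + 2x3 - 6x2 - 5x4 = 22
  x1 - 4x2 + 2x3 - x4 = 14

Row-reduce the augmented matrix:
R1 ← R1 / (5).
R2 ← R2 + 1·R1.
R3 ← R3 − 6·R1.
R4 ← R4 − 1·R1.
R2 ← R2 / (-19/5).
R1 ← R1 − 1/5·R2.
R3 ← R3 + 36/5·R2.
R4 ← R4 + 21/5·R2.
R3 ← R3 / (86/19).
R1 ← R1 + 14/19·R3.
R2 ← R2 + 6/19·R3.
R4 ← R4 − 28/19·R3.
R4 ← R4 / (-119/43).
R1 ← R1 + 91/43·R4.
R2 ← R2 + 82/43·R4.
R3 ← R3 + 161/86·R4.
Reading off the reduced rows gives x1 = 4, x2 = -6, x3 = -4, x4 = 6.

x1 = 4, x2 = -6, x3 = -4, x4 = 6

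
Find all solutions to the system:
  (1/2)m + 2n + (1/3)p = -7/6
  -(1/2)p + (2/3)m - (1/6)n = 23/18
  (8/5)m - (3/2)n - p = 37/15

Row-reduce the augmented matrix:
R1 ← R1 / (1/2).
R2 ← R2 − 2/3·R1.
R3 ← R3 − 8/5·R1.
R2 ← R2 / (-17/6).
R1 ← R1 − 4·R2.
R3 ← R3 + 79/10·R2.
R3 ← R3 / (17/30).
R1 ← R1 + 2/3·R3.
R2 ← R2 − 1/3·R3.
Reading off the reduced rows gives m = -1/3, n = 0, p = -3.

m = -1/3, n = 0, p = -3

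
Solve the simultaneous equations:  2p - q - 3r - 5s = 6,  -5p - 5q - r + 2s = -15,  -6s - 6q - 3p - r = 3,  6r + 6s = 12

p = 4, q = -2, r = 3, s = -1

Row-reduce the augmented matrix:
R1 ← R1 / (2).
R2 ← R2 + 5·R1.
R3 ← R3 + 3·R1.
R2 ← R2 / (-15/2).
R1 ← R1 + 1/2·R2.
R3 ← R3 + 15/2·R2.
R3 ← R3 / (3).
R1 ← R1 + 14/15·R3.
R2 ← R2 − 17/15·R3.
R4 ← R4 − 6·R3.
R4 ← R4 / (12).
R1 ← R1 + 41/15·R4.
R2 ← R2 − 38/15·R4.
R3 ← R3 + 1·R4.
Reading off the reduced rows gives p = 4, q = -2, r = 3, s = -1.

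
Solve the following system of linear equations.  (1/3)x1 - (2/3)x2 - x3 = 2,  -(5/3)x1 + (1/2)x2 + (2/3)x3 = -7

infinitely many solutions

Row-reduce:
R1 ← R1 / (1/3).
R2 ← R2 + 5/3·R1.
R2 ← R2 / (-17/6).
R1 ← R1 + 2·R2.
Rank is 2 with 3 unknowns, leaving x3 free.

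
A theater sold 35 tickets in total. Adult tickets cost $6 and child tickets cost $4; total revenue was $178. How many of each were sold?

Let a = adult tickets, c = child tickets.
  c + a = 35
  6a + 4c = 178
Row-reduce the augmented matrix:
R2 ← R2 − 6·R1.
R2 ← R2 / (-2).
R1 ← R1 − 1·R2.
Reading off the reduced rows gives a = 19, c = 16.

adult tickets: 19, child tickets: 16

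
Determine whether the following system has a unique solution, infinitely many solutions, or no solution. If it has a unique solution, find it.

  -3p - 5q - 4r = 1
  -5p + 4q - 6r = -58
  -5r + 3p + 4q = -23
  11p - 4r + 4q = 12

p = 4, q = -5, r = 3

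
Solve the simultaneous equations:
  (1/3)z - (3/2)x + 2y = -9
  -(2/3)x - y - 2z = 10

Row-reduce:
R1 ← R1 / (-3/2).
R2 ← R2 + 2/3·R1.
R2 ← R2 / (-17/9).
R1 ← R1 + 4/3·R2.
Rank is 2 with 3 unknowns, leaving z free.

infinitely many solutions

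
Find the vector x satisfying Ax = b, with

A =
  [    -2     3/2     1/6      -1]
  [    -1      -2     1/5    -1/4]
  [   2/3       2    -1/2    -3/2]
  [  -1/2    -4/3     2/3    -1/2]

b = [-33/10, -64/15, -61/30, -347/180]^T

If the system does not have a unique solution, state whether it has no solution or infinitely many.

x_1 = 3/2, x_2 = 4/3, x_3 = 3, x_4 = 14/5

Row-reduce the augmented matrix:
R1 ← R1 / (-2).
R2 ← R2 + 1·R1.
R3 ← R3 − 2/3·R1.
R4 ← R4 + 1/2·R1.
R2 ← R2 / (-11/4).
R1 ← R1 + 3/4·R2.
R3 ← R3 − 5/2·R2.
R4 ← R4 + 41/24·R2.
R3 ← R3 / (-67/198).
R1 ← R1 + 19/165·R3.
R2 ← R2 + 7/165·R3.
R4 ← R4 − 547/990·R3.
R4 ← R4 / (-24343/8040).
R1 ← R1 − 1311/1340·R4.
R2 ← R2 − 37/335·R4.
R3 ← R3 − 318/67·R4.
Reading off the reduced rows gives x_1 = 3/2, x_2 = 4/3, x_3 = 3, x_4 = 14/5.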